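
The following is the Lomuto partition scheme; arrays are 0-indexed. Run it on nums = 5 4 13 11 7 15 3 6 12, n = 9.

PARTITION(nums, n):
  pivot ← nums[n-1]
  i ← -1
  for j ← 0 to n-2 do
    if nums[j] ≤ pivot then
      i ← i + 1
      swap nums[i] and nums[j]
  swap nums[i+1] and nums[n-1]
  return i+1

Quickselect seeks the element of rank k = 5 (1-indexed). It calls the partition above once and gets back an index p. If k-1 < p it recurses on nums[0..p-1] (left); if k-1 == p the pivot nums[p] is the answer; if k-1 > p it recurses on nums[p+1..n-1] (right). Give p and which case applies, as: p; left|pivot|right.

6; left

pivot = nums[8] = 12; i = -1
j=0: nums[0]=5 ≤ 12 → i=0, swap nums[0],nums[0] (no change) → 5 4 13 11 7 15 3 6 12
j=1: nums[1]=4 ≤ 12 → i=1, swap nums[1],nums[1] (no change) → 5 4 13 11 7 15 3 6 12
j=2: nums[2]=13 > 12 → no swap
j=3: nums[3]=11 ≤ 12 → i=2, swap nums[2],nums[3] → 5 4 11 13 7 15 3 6 12
j=4: nums[4]=7 ≤ 12 → i=3, swap nums[3],nums[4] → 5 4 11 7 13 15 3 6 12
j=5: nums[5]=15 > 12 → no swap
j=6: nums[6]=3 ≤ 12 → i=4, swap nums[4],nums[6] → 5 4 11 7 3 15 13 6 12
j=7: nums[7]=6 ≤ 12 → i=5, swap nums[5],nums[7] → 5 4 11 7 3 6 13 15 12
final swap nums[6],nums[8] → 5 4 11 7 3 6 12 15 13; return 6
p = 6; k-1 = 4 < 6 ⇒ left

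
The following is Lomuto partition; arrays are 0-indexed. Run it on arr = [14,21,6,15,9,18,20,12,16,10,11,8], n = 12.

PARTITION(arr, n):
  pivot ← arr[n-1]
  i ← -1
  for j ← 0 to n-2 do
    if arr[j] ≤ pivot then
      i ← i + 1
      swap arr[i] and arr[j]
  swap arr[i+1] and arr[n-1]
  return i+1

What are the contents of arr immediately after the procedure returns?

pivot=8, i=-1
j=0: 14>8, skip
j=1: 21>8, skip
j=2: 6≤8, i=0, swap(0,2) ⇒ [6,21,14,15,9,18,20,12,16,10,11,8]
j=3: 15>8, skip
j=4: 9>8, skip
j=5: 18>8, skip
j=6: 20>8, skip
j=7: 12>8, skip
j=8: 16>8, skip
j=9: 10>8, skip
j=10: 11>8, skip
swap(1,11) ⇒ [6,8,14,15,9,18,20,12,16,10,11,21]; return 1

[6,8,14,15,9,18,20,12,16,10,11,21]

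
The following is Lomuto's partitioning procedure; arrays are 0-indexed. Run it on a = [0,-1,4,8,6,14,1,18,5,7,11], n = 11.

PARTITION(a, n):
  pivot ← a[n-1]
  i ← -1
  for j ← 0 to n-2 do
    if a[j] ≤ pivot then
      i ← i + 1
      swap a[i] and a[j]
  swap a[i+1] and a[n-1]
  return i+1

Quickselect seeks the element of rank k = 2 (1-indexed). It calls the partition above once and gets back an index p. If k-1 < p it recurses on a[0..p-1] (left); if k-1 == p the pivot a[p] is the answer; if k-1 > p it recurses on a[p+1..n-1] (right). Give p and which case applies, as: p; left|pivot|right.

pivot = a[10] = 11; i = -1
j=0: a[0]=0 ≤ 11 → i=0, swap a[0],a[0] (no change) → [0,-1,4,8,6,14,1,18,5,7,11]
j=1: a[1]=-1 ≤ 11 → i=1, swap a[1],a[1] (no change) → [0,-1,4,8,6,14,1,18,5,7,11]
j=2: a[2]=4 ≤ 11 → i=2, swap a[2],a[2] (no change) → [0,-1,4,8,6,14,1,18,5,7,11]
j=3: a[3]=8 ≤ 11 → i=3, swap a[3],a[3] (no change) → [0,-1,4,8,6,14,1,18,5,7,11]
j=4: a[4]=6 ≤ 11 → i=4, swap a[4],a[4] (no change) → [0,-1,4,8,6,14,1,18,5,7,11]
j=5: a[5]=14 > 11 → no swap
j=6: a[6]=1 ≤ 11 → i=5, swap a[5],a[6] → [0,-1,4,8,6,1,14,18,5,7,11]
j=7: a[7]=18 > 11 → no swap
j=8: a[8]=5 ≤ 11 → i=6, swap a[6],a[8] → [0,-1,4,8,6,1,5,18,14,7,11]
j=9: a[9]=7 ≤ 11 → i=7, swap a[7],a[9] → [0,-1,4,8,6,1,5,7,14,18,11]
final swap a[8],a[10] → [0,-1,4,8,6,1,5,7,11,18,14]; return 8
p = 8; k-1 = 1 < 8 ⇒ left

8; left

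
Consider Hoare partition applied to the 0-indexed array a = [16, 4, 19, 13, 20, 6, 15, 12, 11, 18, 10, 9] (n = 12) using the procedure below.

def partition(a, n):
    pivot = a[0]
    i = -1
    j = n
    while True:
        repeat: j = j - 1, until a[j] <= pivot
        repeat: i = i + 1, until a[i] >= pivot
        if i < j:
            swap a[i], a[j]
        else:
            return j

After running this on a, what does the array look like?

[9, 4, 10, 13, 11, 6, 15, 12, 20, 18, 19, 16]

pivot = a[0] = 16; i = -1, j = 12
j→11 (a[11]=9≤16), i→0 (a[0]=16≥16); i<j, swap → [9, 4, 19, 13, 20, 6, 15, 12, 11, 18, 10, 16]
j→10 (a[10]=10≤16), i→2 (a[2]=19≥16); i<j, swap → [9, 4, 10, 13, 20, 6, 15, 12, 11, 18, 19, 16]
j→8 (a[8]=11≤16), i→4 (a[4]=20≥16); i<j, swap → [9, 4, 10, 13, 11, 6, 15, 12, 20, 18, 19, 16]
j→7, i→8; i≥j, return j=7. a = [9, 4, 10, 13, 11, 6, 15, 12, 20, 18, 19, 16]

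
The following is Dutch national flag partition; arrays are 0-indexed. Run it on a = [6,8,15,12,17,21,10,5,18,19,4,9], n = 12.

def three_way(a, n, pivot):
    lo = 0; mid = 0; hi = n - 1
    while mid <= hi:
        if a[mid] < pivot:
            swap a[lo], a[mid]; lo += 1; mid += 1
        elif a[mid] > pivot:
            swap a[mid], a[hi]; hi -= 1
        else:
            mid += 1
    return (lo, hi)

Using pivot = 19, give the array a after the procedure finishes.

pivot = 19; lo=0, mid=0, hi=11
a[mid]=6<19: swap a[0],a[0]; lo=1,mid=1 → [6,8,15,12,17,21,10,5,18,19,4,9]
a[mid]=8<19: swap a[1],a[1]; lo=2,mid=2 → [6,8,15,12,17,21,10,5,18,19,4,9]
a[mid]=15<19: swap a[2],a[2]; lo=3,mid=3 → [6,8,15,12,17,21,10,5,18,19,4,9]
a[mid]=12<19: swap a[3],a[3]; lo=4,mid=4 → [6,8,15,12,17,21,10,5,18,19,4,9]
a[mid]=17<19: swap a[4],a[4]; lo=5,mid=5 → [6,8,15,12,17,21,10,5,18,19,4,9]
a[mid]=21>19: swap a[5],a[11]; hi=10 → [6,8,15,12,17,9,10,5,18,19,4,21]
a[mid]=9<19: swap a[5],a[5]; lo=6,mid=6 → [6,8,15,12,17,9,10,5,18,19,4,21]
a[mid]=10<19: swap a[6],a[6]; lo=7,mid=7 → [6,8,15,12,17,9,10,5,18,19,4,21]
a[mid]=5<19: swap a[7],a[7]; lo=8,mid=8 → [6,8,15,12,17,9,10,5,18,19,4,21]
a[mid]=18<19: swap a[8],a[8]; lo=9,mid=9 → [6,8,15,12,17,9,10,5,18,19,4,21]
a[mid]=19=19: mid=10
a[mid]=4<19: swap a[9],a[10]; lo=10,mid=11 → [6,8,15,12,17,9,10,5,18,4,19,21]
end: lo=10, hi=10; a = [6,8,15,12,17,9,10,5,18,4,19,21]

[6,8,15,12,17,9,10,5,18,4,19,21]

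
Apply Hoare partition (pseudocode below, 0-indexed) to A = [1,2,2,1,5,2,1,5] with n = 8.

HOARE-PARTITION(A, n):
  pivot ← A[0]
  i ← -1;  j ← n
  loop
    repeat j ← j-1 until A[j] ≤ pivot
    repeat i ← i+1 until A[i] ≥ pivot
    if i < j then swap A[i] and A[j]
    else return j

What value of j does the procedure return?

1

pivot = A[0] = 1; i = -1, j = 8
j→6 (A[6]=1≤1), i→0 (A[0]=1≥1); i<j, swap → [1,2,2,1,5,2,1,5]
j→3 (A[3]=1≤1), i→1 (A[1]=2≥1); i<j, swap → [1,1,2,2,5,2,1,5]
j→1, i→2; i≥j, return j=1. A = [1,1,2,2,5,2,1,5]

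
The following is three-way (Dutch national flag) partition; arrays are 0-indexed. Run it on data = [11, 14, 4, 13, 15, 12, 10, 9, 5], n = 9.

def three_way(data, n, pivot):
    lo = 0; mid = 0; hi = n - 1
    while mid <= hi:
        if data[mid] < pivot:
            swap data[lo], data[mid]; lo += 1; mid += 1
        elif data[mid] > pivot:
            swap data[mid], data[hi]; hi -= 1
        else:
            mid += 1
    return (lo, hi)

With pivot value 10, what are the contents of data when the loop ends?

lo=0 mid=0 hi=8
11>10: swap(0,8), hi=7 ⇒ [5, 14, 4, 13, 15, 12, 10, 9, 11]
5<10: swap(0,0), lo=1 mid=1 ⇒ [5, 14, 4, 13, 15, 12, 10, 9, 11]
14>10: swap(1,7), hi=6 ⇒ [5, 9, 4, 13, 15, 12, 10, 14, 11]
9<10: swap(1,1), lo=2 mid=2 ⇒ [5, 9, 4, 13, 15, 12, 10, 14, 11]
4<10: swap(2,2), lo=3 mid=3 ⇒ [5, 9, 4, 13, 15, 12, 10, 14, 11]
13>10: swap(3,6), hi=5 ⇒ [5, 9, 4, 10, 15, 12, 13, 14, 11]
10=10: mid=4
15>10: swap(4,5), hi=4 ⇒ [5, 9, 4, 10, 12, 15, 13, 14, 11]
12>10: swap(4,4), hi=3 ⇒ [5, 9, 4, 10, 12, 15, 13, 14, 11]
done. lo=3 hi=3; data=[5, 9, 4, 10, 12, 15, 13, 14, 11]

[5, 9, 4, 10, 12, 15, 13, 14, 11]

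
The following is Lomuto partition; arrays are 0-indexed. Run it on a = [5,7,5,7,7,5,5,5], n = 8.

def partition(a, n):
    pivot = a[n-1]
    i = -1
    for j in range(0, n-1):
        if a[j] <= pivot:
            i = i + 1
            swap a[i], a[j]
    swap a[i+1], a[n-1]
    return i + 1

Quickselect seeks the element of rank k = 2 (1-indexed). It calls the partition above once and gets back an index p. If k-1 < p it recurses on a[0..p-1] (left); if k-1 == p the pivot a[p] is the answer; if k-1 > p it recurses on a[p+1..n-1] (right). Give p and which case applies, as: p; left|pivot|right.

pivot = a[7] = 5; i = -1
j=0: a[0]=5 ≤ 5 → i=0, swap a[0],a[0] (no change) → [5,7,5,7,7,5,5,5]
j=1: a[1]=7 > 5 → no swap
j=2: a[2]=5 ≤ 5 → i=1, swap a[1],a[2] → [5,5,7,7,7,5,5,5]
j=3: a[3]=7 > 5 → no swap
j=4: a[4]=7 > 5 → no swap
j=5: a[5]=5 ≤ 5 → i=2, swap a[2],a[5] → [5,5,5,7,7,7,5,5]
j=6: a[6]=5 ≤ 5 → i=3, swap a[3],a[6] → [5,5,5,5,7,7,7,5]
final swap a[4],a[7] → [5,5,5,5,5,7,7,7]; return 4
p = 4; k-1 = 1 < 4 ⇒ left

4; left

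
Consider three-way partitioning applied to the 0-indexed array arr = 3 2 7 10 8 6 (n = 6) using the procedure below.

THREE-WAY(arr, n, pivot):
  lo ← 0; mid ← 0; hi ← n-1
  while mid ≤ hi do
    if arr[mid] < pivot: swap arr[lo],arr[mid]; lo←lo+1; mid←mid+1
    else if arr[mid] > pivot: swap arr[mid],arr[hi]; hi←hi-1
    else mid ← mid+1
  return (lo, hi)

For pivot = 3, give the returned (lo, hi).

pivot = 3; lo=0, mid=0, hi=5
arr[mid]=3=3: mid=1
arr[mid]=2<3: swap arr[0],arr[1]; lo=1,mid=2 → 2 3 7 10 8 6
arr[mid]=7>3: swap arr[2],arr[5]; hi=4 → 2 3 6 10 8 7
arr[mid]=6>3: swap arr[2],arr[4]; hi=3 → 2 3 8 10 6 7
arr[mid]=8>3: swap arr[2],arr[3]; hi=2 → 2 3 10 8 6 7
arr[mid]=10>3: swap arr[2],arr[2]; hi=1 → 2 3 10 8 6 7
end: lo=1, hi=1; arr = 2 3 10 8 6 7

(1, 1)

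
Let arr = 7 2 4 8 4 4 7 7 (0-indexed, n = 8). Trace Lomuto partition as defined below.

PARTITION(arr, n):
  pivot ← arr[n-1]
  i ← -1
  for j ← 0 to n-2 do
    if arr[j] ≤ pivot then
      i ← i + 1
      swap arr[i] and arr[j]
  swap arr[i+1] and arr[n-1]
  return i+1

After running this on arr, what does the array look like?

7 2 4 4 4 7 7 8

pivot=7, i=-1
j=0: 7≤7, i=0, swap(0,0) ⇒ 7 2 4 8 4 4 7 7
j=1: 2≤7, i=1, swap(1,1) ⇒ 7 2 4 8 4 4 7 7
j=2: 4≤7, i=2, swap(2,2) ⇒ 7 2 4 8 4 4 7 7
j=3: 8>7, skip
j=4: 4≤7, i=3, swap(3,4) ⇒ 7 2 4 4 8 4 7 7
j=5: 4≤7, i=4, swap(4,5) ⇒ 7 2 4 4 4 8 7 7
j=6: 7≤7, i=5, swap(5,6) ⇒ 7 2 4 4 4 7 8 7
swap(6,7) ⇒ 7 2 4 4 4 7 7 8; return 6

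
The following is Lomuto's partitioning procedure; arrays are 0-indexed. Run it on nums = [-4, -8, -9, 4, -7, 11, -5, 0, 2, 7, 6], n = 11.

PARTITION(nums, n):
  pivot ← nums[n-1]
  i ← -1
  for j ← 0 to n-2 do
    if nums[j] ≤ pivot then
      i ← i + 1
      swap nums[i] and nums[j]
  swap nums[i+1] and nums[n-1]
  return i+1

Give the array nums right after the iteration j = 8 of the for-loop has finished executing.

pivot = nums[10] = 6; i = -1
j=0: nums[0]=-4 ≤ 6 → i=0, swap nums[0],nums[0] (no change) → [-4, -8, -9, 4, -7, 11, -5, 0, 2, 7, 6]
j=1: nums[1]=-8 ≤ 6 → i=1, swap nums[1],nums[1] (no change) → [-4, -8, -9, 4, -7, 11, -5, 0, 2, 7, 6]
j=2: nums[2]=-9 ≤ 6 → i=2, swap nums[2],nums[2] (no change) → [-4, -8, -9, 4, -7, 11, -5, 0, 2, 7, 6]
j=3: nums[3]=4 ≤ 6 → i=3, swap nums[3],nums[3] (no change) → [-4, -8, -9, 4, -7, 11, -5, 0, 2, 7, 6]
j=4: nums[4]=-7 ≤ 6 → i=4, swap nums[4],nums[4] (no change) → [-4, -8, -9, 4, -7, 11, -5, 0, 2, 7, 6]
j=5: nums[5]=11 > 6 → no swap
j=6: nums[6]=-5 ≤ 6 → i=5, swap nums[5],nums[6] → [-4, -8, -9, 4, -7, -5, 11, 0, 2, 7, 6]
j=7: nums[7]=0 ≤ 6 → i=6, swap nums[6],nums[7] → [-4, -8, -9, 4, -7, -5, 0, 11, 2, 7, 6]
j=8: nums[8]=2 ≤ 6 → i=7, swap nums[7],nums[8] → [-4, -8, -9, 4, -7, -5, 0, 2, 11, 7, 6]
(after j=8) nums = [-4, -8, -9, 4, -7, -5, 0, 2, 11, 7, 6]

[-4, -8, -9, 4, -7, -5, 0, 2, 11, 7, 6]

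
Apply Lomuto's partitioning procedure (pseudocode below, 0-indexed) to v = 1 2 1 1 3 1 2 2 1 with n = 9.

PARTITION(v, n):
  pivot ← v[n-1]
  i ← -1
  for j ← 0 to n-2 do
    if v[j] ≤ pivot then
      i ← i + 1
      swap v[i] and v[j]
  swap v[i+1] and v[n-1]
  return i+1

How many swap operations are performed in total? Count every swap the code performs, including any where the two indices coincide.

5

pivot = v[8] = 1; i = -1
j=0: v[0]=1 ≤ 1 → i=0, swap v[0],v[0] (no change) → 1 2 1 1 3 1 2 2 1
j=1: v[1]=2 > 1 → no swap
j=2: v[2]=1 ≤ 1 → i=1, swap v[1],v[2] → 1 1 2 1 3 1 2 2 1
j=3: v[3]=1 ≤ 1 → i=2, swap v[2],v[3] → 1 1 1 2 3 1 2 2 1
j=4: v[4]=3 > 1 → no swap
j=5: v[5]=1 ≤ 1 → i=3, swap v[3],v[5] → 1 1 1 1 3 2 2 2 1
j=6: v[6]=2 > 1 → no swap
j=7: v[7]=2 > 1 → no swap
final swap v[4],v[8] → 1 1 1 1 1 2 2 2 3; return 4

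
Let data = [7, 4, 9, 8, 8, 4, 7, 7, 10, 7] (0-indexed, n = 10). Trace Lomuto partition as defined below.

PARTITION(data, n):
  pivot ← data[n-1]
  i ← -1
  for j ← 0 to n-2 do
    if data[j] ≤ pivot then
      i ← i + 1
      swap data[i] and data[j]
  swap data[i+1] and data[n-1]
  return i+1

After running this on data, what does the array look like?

[7, 4, 4, 7, 7, 7, 8, 8, 10, 9]

pivot = data[9] = 7; i = -1
j=0: data[0]=7 ≤ 7 → i=0, swap data[0],data[0] (no change) → [7, 4, 9, 8, 8, 4, 7, 7, 10, 7]
j=1: data[1]=4 ≤ 7 → i=1, swap data[1],data[1] (no change) → [7, 4, 9, 8, 8, 4, 7, 7, 10, 7]
j=2: data[2]=9 > 7 → no swap
j=3: data[3]=8 > 7 → no swap
j=4: data[4]=8 > 7 → no swap
j=5: data[5]=4 ≤ 7 → i=2, swap data[2],data[5] → [7, 4, 4, 8, 8, 9, 7, 7, 10, 7]
j=6: data[6]=7 ≤ 7 → i=3, swap data[3],data[6] → [7, 4, 4, 7, 8, 9, 8, 7, 10, 7]
j=7: data[7]=7 ≤ 7 → i=4, swap data[4],data[7] → [7, 4, 4, 7, 7, 9, 8, 8, 10, 7]
j=8: data[8]=10 > 7 → no swap
final swap data[5],data[9] → [7, 4, 4, 7, 7, 7, 8, 8, 10, 9]; return 5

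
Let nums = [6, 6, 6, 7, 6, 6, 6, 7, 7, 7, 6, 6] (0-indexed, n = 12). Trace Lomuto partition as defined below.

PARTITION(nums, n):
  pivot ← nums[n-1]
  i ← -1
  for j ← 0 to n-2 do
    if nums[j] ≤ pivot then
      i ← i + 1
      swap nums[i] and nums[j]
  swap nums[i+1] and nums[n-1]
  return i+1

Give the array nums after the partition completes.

[6, 6, 6, 6, 6, 6, 6, 6, 7, 7, 7, 7]

pivot=6, i=-1
j=0: 6≤6, i=0, swap(0,0) ⇒ [6, 6, 6, 7, 6, 6, 6, 7, 7, 7, 6, 6]
j=1: 6≤6, i=1, swap(1,1) ⇒ [6, 6, 6, 7, 6, 6, 6, 7, 7, 7, 6, 6]
j=2: 6≤6, i=2, swap(2,2) ⇒ [6, 6, 6, 7, 6, 6, 6, 7, 7, 7, 6, 6]
j=3: 7>6, skip
j=4: 6≤6, i=3, swap(3,4) ⇒ [6, 6, 6, 6, 7, 6, 6, 7, 7, 7, 6, 6]
j=5: 6≤6, i=4, swap(4,5) ⇒ [6, 6, 6, 6, 6, 7, 6, 7, 7, 7, 6, 6]
j=6: 6≤6, i=5, swap(5,6) ⇒ [6, 6, 6, 6, 6, 6, 7, 7, 7, 7, 6, 6]
j=7: 7>6, skip
j=8: 7>6, skip
j=9: 7>6, skip
j=10: 6≤6, i=6, swap(6,10) ⇒ [6, 6, 6, 6, 6, 6, 6, 7, 7, 7, 7, 6]
swap(7,11) ⇒ [6, 6, 6, 6, 6, 6, 6, 6, 7, 7, 7, 7]; return 7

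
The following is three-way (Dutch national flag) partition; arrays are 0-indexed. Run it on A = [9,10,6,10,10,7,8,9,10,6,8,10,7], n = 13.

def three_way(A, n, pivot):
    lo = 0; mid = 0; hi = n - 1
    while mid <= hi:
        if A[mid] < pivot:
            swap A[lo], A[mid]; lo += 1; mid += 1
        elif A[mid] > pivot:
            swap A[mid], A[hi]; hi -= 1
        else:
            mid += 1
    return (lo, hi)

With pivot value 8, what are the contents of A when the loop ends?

pivot = 8; lo=0, mid=0, hi=12
A[mid]=9>8: swap A[0],A[12]; hi=11 → [7,10,6,10,10,7,8,9,10,6,8,10,9]
A[mid]=7<8: swap A[0],A[0]; lo=1,mid=1 → [7,10,6,10,10,7,8,9,10,6,8,10,9]
A[mid]=10>8: swap A[1],A[11]; hi=10 → [7,10,6,10,10,7,8,9,10,6,8,10,9]
A[mid]=10>8: swap A[1],A[10]; hi=9 → [7,8,6,10,10,7,8,9,10,6,10,10,9]
A[mid]=8=8: mid=2
A[mid]=6<8: swap A[1],A[2]; lo=2,mid=3 → [7,6,8,10,10,7,8,9,10,6,10,10,9]
A[mid]=10>8: swap A[3],A[9]; hi=8 → [7,6,8,6,10,7,8,9,10,10,10,10,9]
A[mid]=6<8: swap A[2],A[3]; lo=3,mid=4 → [7,6,6,8,10,7,8,9,10,10,10,10,9]
A[mid]=10>8: swap A[4],A[8]; hi=7 → [7,6,6,8,10,7,8,9,10,10,10,10,9]
A[mid]=10>8: swap A[4],A[7]; hi=6 → [7,6,6,8,9,7,8,10,10,10,10,10,9]
A[mid]=9>8: swap A[4],A[6]; hi=5 → [7,6,6,8,8,7,9,10,10,10,10,10,9]
A[mid]=8=8: mid=5
A[mid]=7<8: swap A[3],A[5]; lo=4,mid=6 → [7,6,6,7,8,8,9,10,10,10,10,10,9]
end: lo=4, hi=5; A = [7,6,6,7,8,8,9,10,10,10,10,10,9]

[7,6,6,7,8,8,9,10,10,10,10,10,9]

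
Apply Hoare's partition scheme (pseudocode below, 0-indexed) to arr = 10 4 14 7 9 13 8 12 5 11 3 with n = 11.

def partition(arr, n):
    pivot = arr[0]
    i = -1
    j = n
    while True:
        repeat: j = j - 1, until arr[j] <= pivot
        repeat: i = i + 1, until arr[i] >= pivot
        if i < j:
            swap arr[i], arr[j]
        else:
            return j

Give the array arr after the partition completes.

pivot = arr[0] = 10; i = -1, j = 11
j→10 (arr[10]=3≤10), i→0 (arr[0]=10≥10); i<j, swap → 3 4 14 7 9 13 8 12 5 11 10
j→8 (arr[8]=5≤10), i→2 (arr[2]=14≥10); i<j, swap → 3 4 5 7 9 13 8 12 14 11 10
j→6 (arr[6]=8≤10), i→5 (arr[5]=13≥10); i<j, swap → 3 4 5 7 9 8 13 12 14 11 10
j→5, i→6; i≥j, return j=5. arr = 3 4 5 7 9 8 13 12 14 11 10

3 4 5 7 9 8 13 12 14 11 10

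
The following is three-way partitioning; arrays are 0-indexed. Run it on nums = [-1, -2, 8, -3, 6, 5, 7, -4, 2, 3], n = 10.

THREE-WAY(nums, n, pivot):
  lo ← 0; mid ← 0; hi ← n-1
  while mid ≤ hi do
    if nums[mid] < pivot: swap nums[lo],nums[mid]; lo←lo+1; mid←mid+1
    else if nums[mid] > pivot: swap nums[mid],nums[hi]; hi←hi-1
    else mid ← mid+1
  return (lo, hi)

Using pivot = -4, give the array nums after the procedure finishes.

[-4, 8, -3, 6, 5, 7, -2, 2, 3, -1]

lo=0 mid=0 hi=9
-1>-4: swap(0,9), hi=8 ⇒ [3, -2, 8, -3, 6, 5, 7, -4, 2, -1]
3>-4: swap(0,8), hi=7 ⇒ [2, -2, 8, -3, 6, 5, 7, -4, 3, -1]
2>-4: swap(0,7), hi=6 ⇒ [-4, -2, 8, -3, 6, 5, 7, 2, 3, -1]
-4=-4: mid=1
-2>-4: swap(1,6), hi=5 ⇒ [-4, 7, 8, -3, 6, 5, -2, 2, 3, -1]
7>-4: swap(1,5), hi=4 ⇒ [-4, 5, 8, -3, 6, 7, -2, 2, 3, -1]
5>-4: swap(1,4), hi=3 ⇒ [-4, 6, 8, -3, 5, 7, -2, 2, 3, -1]
6>-4: swap(1,3), hi=2 ⇒ [-4, -3, 8, 6, 5, 7, -2, 2, 3, -1]
-3>-4: swap(1,2), hi=1 ⇒ [-4, 8, -3, 6, 5, 7, -2, 2, 3, -1]
8>-4: swap(1,1), hi=0 ⇒ [-4, 8, -3, 6, 5, 7, -2, 2, 3, -1]
done. lo=0 hi=0; nums=[-4, 8, -3, 6, 5, 7, -2, 2, 3, -1]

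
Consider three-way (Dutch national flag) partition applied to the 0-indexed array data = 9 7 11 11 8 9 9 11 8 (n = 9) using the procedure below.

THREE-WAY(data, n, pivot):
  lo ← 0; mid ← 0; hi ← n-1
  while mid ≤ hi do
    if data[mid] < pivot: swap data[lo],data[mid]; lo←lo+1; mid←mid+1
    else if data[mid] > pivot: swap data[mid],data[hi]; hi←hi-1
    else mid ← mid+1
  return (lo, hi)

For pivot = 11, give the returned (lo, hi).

pivot = 11; lo=0, mid=0, hi=8
data[mid]=9<11: swap data[0],data[0]; lo=1,mid=1 → 9 7 11 11 8 9 9 11 8
data[mid]=7<11: swap data[1],data[1]; lo=2,mid=2 → 9 7 11 11 8 9 9 11 8
data[mid]=11=11: mid=3
data[mid]=11=11: mid=4
data[mid]=8<11: swap data[2],data[4]; lo=3,mid=5 → 9 7 8 11 11 9 9 11 8
data[mid]=9<11: swap data[3],data[5]; lo=4,mid=6 → 9 7 8 9 11 11 9 11 8
data[mid]=9<11: swap data[4],data[6]; lo=5,mid=7 → 9 7 8 9 9 11 11 11 8
data[mid]=11=11: mid=8
data[mid]=8<11: swap data[5],data[8]; lo=6,mid=9 → 9 7 8 9 9 8 11 11 11
end: lo=6, hi=8; data = 9 7 8 9 9 8 11 11 11

(6, 8)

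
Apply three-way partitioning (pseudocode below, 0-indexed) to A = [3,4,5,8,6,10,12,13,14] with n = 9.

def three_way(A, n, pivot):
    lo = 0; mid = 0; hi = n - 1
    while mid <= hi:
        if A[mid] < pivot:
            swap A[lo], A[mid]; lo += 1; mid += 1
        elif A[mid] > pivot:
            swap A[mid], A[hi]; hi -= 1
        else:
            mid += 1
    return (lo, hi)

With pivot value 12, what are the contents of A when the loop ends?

[3,4,5,8,6,10,12,14,13]

lo=0 mid=0 hi=8
3<12: swap(0,0), lo=1 mid=1 ⇒ [3,4,5,8,6,10,12,13,14]
4<12: swap(1,1), lo=2 mid=2 ⇒ [3,4,5,8,6,10,12,13,14]
5<12: swap(2,2), lo=3 mid=3 ⇒ [3,4,5,8,6,10,12,13,14]
8<12: swap(3,3), lo=4 mid=4 ⇒ [3,4,5,8,6,10,12,13,14]
6<12: swap(4,4), lo=5 mid=5 ⇒ [3,4,5,8,6,10,12,13,14]
10<12: swap(5,5), lo=6 mid=6 ⇒ [3,4,5,8,6,10,12,13,14]
12=12: mid=7
13>12: swap(7,8), hi=7 ⇒ [3,4,5,8,6,10,12,14,13]
14>12: swap(7,7), hi=6 ⇒ [3,4,5,8,6,10,12,14,13]
done. lo=6 hi=6; A=[3,4,5,8,6,10,12,14,13]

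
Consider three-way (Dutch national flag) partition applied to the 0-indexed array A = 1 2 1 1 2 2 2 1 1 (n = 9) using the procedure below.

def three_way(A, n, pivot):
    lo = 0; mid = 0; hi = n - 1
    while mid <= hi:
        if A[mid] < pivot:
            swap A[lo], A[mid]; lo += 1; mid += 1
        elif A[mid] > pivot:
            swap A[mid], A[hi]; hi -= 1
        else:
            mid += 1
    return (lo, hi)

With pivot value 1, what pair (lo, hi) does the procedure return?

lo=0 mid=0 hi=8
1=1: mid=1
2>1: swap(1,8), hi=7 ⇒ 1 1 1 1 2 2 2 1 2
1=1: mid=2
1=1: mid=3
1=1: mid=4
2>1: swap(4,7), hi=6 ⇒ 1 1 1 1 1 2 2 2 2
1=1: mid=5
2>1: swap(5,6), hi=5 ⇒ 1 1 1 1 1 2 2 2 2
2>1: swap(5,5), hi=4 ⇒ 1 1 1 1 1 2 2 2 2
done. lo=0 hi=4; A=1 1 1 1 1 2 2 2 2

(0, 4)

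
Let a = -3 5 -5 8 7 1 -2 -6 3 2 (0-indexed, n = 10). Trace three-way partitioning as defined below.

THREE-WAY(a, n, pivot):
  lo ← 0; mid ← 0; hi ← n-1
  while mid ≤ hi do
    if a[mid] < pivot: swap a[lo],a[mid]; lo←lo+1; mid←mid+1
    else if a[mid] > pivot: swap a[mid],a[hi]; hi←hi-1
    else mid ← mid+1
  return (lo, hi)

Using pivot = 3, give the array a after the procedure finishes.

lo=0 mid=0 hi=9
-3<3: swap(0,0), lo=1 mid=1 ⇒ -3 5 -5 8 7 1 -2 -6 3 2
5>3: swap(1,9), hi=8 ⇒ -3 2 -5 8 7 1 -2 -6 3 5
2<3: swap(1,1), lo=2 mid=2 ⇒ -3 2 -5 8 7 1 -2 -6 3 5
-5<3: swap(2,2), lo=3 mid=3 ⇒ -3 2 -5 8 7 1 -2 -6 3 5
8>3: swap(3,8), hi=7 ⇒ -3 2 -5 3 7 1 -2 -6 8 5
3=3: mid=4
7>3: swap(4,7), hi=6 ⇒ -3 2 -5 3 -6 1 -2 7 8 5
-6<3: swap(3,4), lo=4 mid=5 ⇒ -3 2 -5 -6 3 1 -2 7 8 5
1<3: swap(4,5), lo=5 mid=6 ⇒ -3 2 -5 -6 1 3 -2 7 8 5
-2<3: swap(5,6), lo=6 mid=7 ⇒ -3 2 -5 -6 1 -2 3 7 8 5
done. lo=6 hi=6; a=-3 2 -5 -6 1 -2 3 7 8 5

-3 2 -5 -6 1 -2 3 7 8 5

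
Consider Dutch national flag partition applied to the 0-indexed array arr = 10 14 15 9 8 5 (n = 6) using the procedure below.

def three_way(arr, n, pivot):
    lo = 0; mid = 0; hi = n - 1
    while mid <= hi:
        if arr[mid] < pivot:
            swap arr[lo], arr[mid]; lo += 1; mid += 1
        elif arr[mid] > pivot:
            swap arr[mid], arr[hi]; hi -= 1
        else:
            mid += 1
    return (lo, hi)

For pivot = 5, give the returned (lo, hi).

pivot = 5; lo=0, mid=0, hi=5
arr[mid]=10>5: swap arr[0],arr[5]; hi=4 → 5 14 15 9 8 10
arr[mid]=5=5: mid=1
arr[mid]=14>5: swap arr[1],arr[4]; hi=3 → 5 8 15 9 14 10
arr[mid]=8>5: swap arr[1],arr[3]; hi=2 → 5 9 15 8 14 10
arr[mid]=9>5: swap arr[1],arr[2]; hi=1 → 5 15 9 8 14 10
arr[mid]=15>5: swap arr[1],arr[1]; hi=0 → 5 15 9 8 14 10
end: lo=0, hi=0; arr = 5 15 9 8 14 10

(0, 0)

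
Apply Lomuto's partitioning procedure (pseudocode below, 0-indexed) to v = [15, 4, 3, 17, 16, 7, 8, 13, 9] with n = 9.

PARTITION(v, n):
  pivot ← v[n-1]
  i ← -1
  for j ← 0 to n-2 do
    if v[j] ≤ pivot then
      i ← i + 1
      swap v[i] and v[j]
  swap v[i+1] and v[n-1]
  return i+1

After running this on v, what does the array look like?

[4, 3, 7, 8, 9, 15, 17, 13, 16]

pivot=9, i=-1
j=0: 15>9, skip
j=1: 4≤9, i=0, swap(0,1) ⇒ [4, 15, 3, 17, 16, 7, 8, 13, 9]
j=2: 3≤9, i=1, swap(1,2) ⇒ [4, 3, 15, 17, 16, 7, 8, 13, 9]
j=3: 17>9, skip
j=4: 16>9, skip
j=5: 7≤9, i=2, swap(2,5) ⇒ [4, 3, 7, 17, 16, 15, 8, 13, 9]
j=6: 8≤9, i=3, swap(3,6) ⇒ [4, 3, 7, 8, 16, 15, 17, 13, 9]
j=7: 13>9, skip
swap(4,8) ⇒ [4, 3, 7, 8, 9, 15, 17, 13, 16]; return 4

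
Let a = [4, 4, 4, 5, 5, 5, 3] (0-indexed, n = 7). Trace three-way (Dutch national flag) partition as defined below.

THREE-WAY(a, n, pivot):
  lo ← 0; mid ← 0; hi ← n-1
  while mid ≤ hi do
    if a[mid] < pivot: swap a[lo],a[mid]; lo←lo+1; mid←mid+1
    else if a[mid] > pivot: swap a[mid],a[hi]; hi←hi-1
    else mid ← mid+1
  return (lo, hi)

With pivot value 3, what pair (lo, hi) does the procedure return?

(0, 0)

lo=0 mid=0 hi=6
4>3: swap(0,6), hi=5 ⇒ [3, 4, 4, 5, 5, 5, 4]
3=3: mid=1
4>3: swap(1,5), hi=4 ⇒ [3, 5, 4, 5, 5, 4, 4]
5>3: swap(1,4), hi=3 ⇒ [3, 5, 4, 5, 5, 4, 4]
5>3: swap(1,3), hi=2 ⇒ [3, 5, 4, 5, 5, 4, 4]
5>3: swap(1,2), hi=1 ⇒ [3, 4, 5, 5, 5, 4, 4]
4>3: swap(1,1), hi=0 ⇒ [3, 4, 5, 5, 5, 4, 4]
done. lo=0 hi=0; a=[3, 4, 5, 5, 5, 4, 4]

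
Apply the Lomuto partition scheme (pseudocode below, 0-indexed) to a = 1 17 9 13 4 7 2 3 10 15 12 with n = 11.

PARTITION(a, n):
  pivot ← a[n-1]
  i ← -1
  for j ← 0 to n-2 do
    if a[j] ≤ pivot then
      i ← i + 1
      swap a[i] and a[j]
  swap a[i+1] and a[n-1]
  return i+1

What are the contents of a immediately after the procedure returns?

pivot = a[10] = 12; i = -1
j=0: a[0]=1 ≤ 12 → i=0, swap a[0],a[0] (no change) → 1 17 9 13 4 7 2 3 10 15 12
j=1: a[1]=17 > 12 → no swap
j=2: a[2]=9 ≤ 12 → i=1, swap a[1],a[2] → 1 9 17 13 4 7 2 3 10 15 12
j=3: a[3]=13 > 12 → no swap
j=4: a[4]=4 ≤ 12 → i=2, swap a[2],a[4] → 1 9 4 13 17 7 2 3 10 15 12
j=5: a[5]=7 ≤ 12 → i=3, swap a[3],a[5] → 1 9 4 7 17 13 2 3 10 15 12
j=6: a[6]=2 ≤ 12 → i=4, swap a[4],a[6] → 1 9 4 7 2 13 17 3 10 15 12
j=7: a[7]=3 ≤ 12 → i=5, swap a[5],a[7] → 1 9 4 7 2 3 17 13 10 15 12
j=8: a[8]=10 ≤ 12 → i=6, swap a[6],a[8] → 1 9 4 7 2 3 10 13 17 15 12
j=9: a[9]=15 > 12 → no swap
final swap a[7],a[10] → 1 9 4 7 2 3 10 12 17 15 13; return 7

1 9 4 7 2 3 10 12 17 15 13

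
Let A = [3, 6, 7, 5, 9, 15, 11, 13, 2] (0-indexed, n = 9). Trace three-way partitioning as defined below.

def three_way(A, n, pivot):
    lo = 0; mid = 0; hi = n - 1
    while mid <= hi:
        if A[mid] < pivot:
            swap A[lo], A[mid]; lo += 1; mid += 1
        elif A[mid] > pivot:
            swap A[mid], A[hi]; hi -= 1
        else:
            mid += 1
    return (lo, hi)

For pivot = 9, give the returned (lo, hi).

(5, 5)

lo=0 mid=0 hi=8
3<9: swap(0,0), lo=1 mid=1 ⇒ [3, 6, 7, 5, 9, 15, 11, 13, 2]
6<9: swap(1,1), lo=2 mid=2 ⇒ [3, 6, 7, 5, 9, 15, 11, 13, 2]
7<9: swap(2,2), lo=3 mid=3 ⇒ [3, 6, 7, 5, 9, 15, 11, 13, 2]
5<9: swap(3,3), lo=4 mid=4 ⇒ [3, 6, 7, 5, 9, 15, 11, 13, 2]
9=9: mid=5
15>9: swap(5,8), hi=7 ⇒ [3, 6, 7, 5, 9, 2, 11, 13, 15]
2<9: swap(4,5), lo=5 mid=6 ⇒ [3, 6, 7, 5, 2, 9, 11, 13, 15]
11>9: swap(6,7), hi=6 ⇒ [3, 6, 7, 5, 2, 9, 13, 11, 15]
13>9: swap(6,6), hi=5 ⇒ [3, 6, 7, 5, 2, 9, 13, 11, 15]
done. lo=5 hi=5; A=[3, 6, 7, 5, 2, 9, 13, 11, 15]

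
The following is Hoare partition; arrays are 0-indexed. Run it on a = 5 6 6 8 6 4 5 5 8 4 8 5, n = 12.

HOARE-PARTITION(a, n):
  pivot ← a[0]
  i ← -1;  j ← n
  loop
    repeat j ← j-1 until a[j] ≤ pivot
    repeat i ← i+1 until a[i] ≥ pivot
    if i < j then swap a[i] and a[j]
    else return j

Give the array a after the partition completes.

pivot=5
j stops at 11 (5), i stops at 0 (5); swap ⇒ 5 6 6 8 6 4 5 5 8 4 8 5
j stops at 9 (4), i stops at 1 (6); swap ⇒ 5 4 6 8 6 4 5 5 8 6 8 5
j stops at 7 (5), i stops at 2 (6); swap ⇒ 5 4 5 8 6 4 5 6 8 6 8 5
j stops at 6 (5), i stops at 3 (8); swap ⇒ 5 4 5 5 6 4 8 6 8 6 8 5
j stops at 5 (4), i stops at 4 (6); swap ⇒ 5 4 5 5 4 6 8 6 8 6 8 5
j stops at 4, i stops at 5; i≥j ⇒ return 4. a=5 4 5 5 4 6 8 6 8 6 8 5

5 4 5 5 4 6 8 6 8 6 8 5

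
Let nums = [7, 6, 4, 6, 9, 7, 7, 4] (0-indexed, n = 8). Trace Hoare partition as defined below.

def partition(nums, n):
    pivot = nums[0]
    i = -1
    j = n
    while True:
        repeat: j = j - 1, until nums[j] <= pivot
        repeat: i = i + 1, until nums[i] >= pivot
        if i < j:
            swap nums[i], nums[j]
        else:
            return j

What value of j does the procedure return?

5

pivot = nums[0] = 7; i = -1, j = 8
j→7 (nums[7]=4≤7), i→0 (nums[0]=7≥7); i<j, swap → [4, 6, 4, 6, 9, 7, 7, 7]
j→6 (nums[6]=7≤7), i→4 (nums[4]=9≥7); i<j, swap → [4, 6, 4, 6, 7, 7, 9, 7]
j→5, i→5; i≥j, return j=5. nums = [4, 6, 4, 6, 7, 7, 9, 7]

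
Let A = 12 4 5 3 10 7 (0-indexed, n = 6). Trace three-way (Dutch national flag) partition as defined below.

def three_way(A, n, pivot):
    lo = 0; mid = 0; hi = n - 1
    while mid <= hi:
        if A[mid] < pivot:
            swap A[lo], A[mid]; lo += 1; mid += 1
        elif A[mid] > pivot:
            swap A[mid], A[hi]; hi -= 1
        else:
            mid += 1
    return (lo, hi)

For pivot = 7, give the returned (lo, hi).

(3, 3)

lo=0 mid=0 hi=5
12>7: swap(0,5), hi=4 ⇒ 7 4 5 3 10 12
7=7: mid=1
4<7: swap(0,1), lo=1 mid=2 ⇒ 4 7 5 3 10 12
5<7: swap(1,2), lo=2 mid=3 ⇒ 4 5 7 3 10 12
3<7: swap(2,3), lo=3 mid=4 ⇒ 4 5 3 7 10 12
10>7: swap(4,4), hi=3 ⇒ 4 5 3 7 10 12
done. lo=3 hi=3; A=4 5 3 7 10 12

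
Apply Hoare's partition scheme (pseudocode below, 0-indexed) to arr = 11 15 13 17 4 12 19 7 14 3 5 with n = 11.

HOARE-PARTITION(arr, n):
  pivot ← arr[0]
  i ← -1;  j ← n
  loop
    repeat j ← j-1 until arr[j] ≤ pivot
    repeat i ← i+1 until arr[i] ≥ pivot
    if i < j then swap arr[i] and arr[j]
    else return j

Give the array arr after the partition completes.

pivot = arr[0] = 11; i = -1, j = 11
j→10 (arr[10]=5≤11), i→0 (arr[0]=11≥11); i<j, swap → 5 15 13 17 4 12 19 7 14 3 11
j→9 (arr[9]=3≤11), i→1 (arr[1]=15≥11); i<j, swap → 5 3 13 17 4 12 19 7 14 15 11
j→7 (arr[7]=7≤11), i→2 (arr[2]=13≥11); i<j, swap → 5 3 7 17 4 12 19 13 14 15 11
j→4 (arr[4]=4≤11), i→3 (arr[3]=17≥11); i<j, swap → 5 3 7 4 17 12 19 13 14 15 11
j→3, i→4; i≥j, return j=3. arr = 5 3 7 4 17 12 19 13 14 15 11

5 3 7 4 17 12 19 13 14 15 11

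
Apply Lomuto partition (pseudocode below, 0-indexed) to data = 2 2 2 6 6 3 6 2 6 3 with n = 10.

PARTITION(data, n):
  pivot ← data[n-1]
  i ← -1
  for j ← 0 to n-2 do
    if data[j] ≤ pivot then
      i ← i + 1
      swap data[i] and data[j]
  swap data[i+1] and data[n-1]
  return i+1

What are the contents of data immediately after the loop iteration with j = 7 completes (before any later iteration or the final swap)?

pivot = data[9] = 3; i = -1
j=0: data[0]=2 ≤ 3 → i=0, swap data[0],data[0] (no change) → 2 2 2 6 6 3 6 2 6 3
j=1: data[1]=2 ≤ 3 → i=1, swap data[1],data[1] (no change) → 2 2 2 6 6 3 6 2 6 3
j=2: data[2]=2 ≤ 3 → i=2, swap data[2],data[2] (no change) → 2 2 2 6 6 3 6 2 6 3
j=3: data[3]=6 > 3 → no swap
j=4: data[4]=6 > 3 → no swap
j=5: data[5]=3 ≤ 3 → i=3, swap data[3],data[5] → 2 2 2 3 6 6 6 2 6 3
j=6: data[6]=6 > 3 → no swap
j=7: data[7]=2 ≤ 3 → i=4, swap data[4],data[7] → 2 2 2 3 2 6 6 6 6 3
(after j=7) data = 2 2 2 3 2 6 6 6 6 3

2 2 2 3 2 6 6 6 6 3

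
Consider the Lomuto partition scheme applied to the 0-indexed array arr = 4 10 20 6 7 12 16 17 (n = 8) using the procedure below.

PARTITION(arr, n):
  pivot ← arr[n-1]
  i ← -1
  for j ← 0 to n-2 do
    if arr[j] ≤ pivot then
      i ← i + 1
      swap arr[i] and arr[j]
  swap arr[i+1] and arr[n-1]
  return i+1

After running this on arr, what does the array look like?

4 10 6 7 12 16 17 20

pivot = arr[7] = 17; i = -1
j=0: arr[0]=4 ≤ 17 → i=0, swap arr[0],arr[0] (no change) → 4 10 20 6 7 12 16 17
j=1: arr[1]=10 ≤ 17 → i=1, swap arr[1],arr[1] (no change) → 4 10 20 6 7 12 16 17
j=2: arr[2]=20 > 17 → no swap
j=3: arr[3]=6 ≤ 17 → i=2, swap arr[2],arr[3] → 4 10 6 20 7 12 16 17
j=4: arr[4]=7 ≤ 17 → i=3, swap arr[3],arr[4] → 4 10 6 7 20 12 16 17
j=5: arr[5]=12 ≤ 17 → i=4, swap arr[4],arr[5] → 4 10 6 7 12 20 16 17
j=6: arr[6]=16 ≤ 17 → i=5, swap arr[5],arr[6] → 4 10 6 7 12 16 20 17
final swap arr[6],arr[7] → 4 10 6 7 12 16 17 20; return 6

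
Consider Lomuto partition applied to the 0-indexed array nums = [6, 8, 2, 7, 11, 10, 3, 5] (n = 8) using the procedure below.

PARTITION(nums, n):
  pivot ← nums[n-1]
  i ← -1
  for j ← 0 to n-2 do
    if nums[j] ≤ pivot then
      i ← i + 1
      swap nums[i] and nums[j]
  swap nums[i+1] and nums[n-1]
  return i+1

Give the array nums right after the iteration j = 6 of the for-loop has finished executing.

pivot = nums[7] = 5; i = -1
j=0: nums[0]=6 > 5 → no swap
j=1: nums[1]=8 > 5 → no swap
j=2: nums[2]=2 ≤ 5 → i=0, swap nums[0],nums[2] → [2, 8, 6, 7, 11, 10, 3, 5]
j=3: nums[3]=7 > 5 → no swap
j=4: nums[4]=11 > 5 → no swap
j=5: nums[5]=10 > 5 → no swap
j=6: nums[6]=3 ≤ 5 → i=1, swap nums[1],nums[6] → [2, 3, 6, 7, 11, 10, 8, 5]
(after j=6) nums = [2, 3, 6, 7, 11, 10, 8, 5]

[2, 3, 6, 7, 11, 10, 8, 5]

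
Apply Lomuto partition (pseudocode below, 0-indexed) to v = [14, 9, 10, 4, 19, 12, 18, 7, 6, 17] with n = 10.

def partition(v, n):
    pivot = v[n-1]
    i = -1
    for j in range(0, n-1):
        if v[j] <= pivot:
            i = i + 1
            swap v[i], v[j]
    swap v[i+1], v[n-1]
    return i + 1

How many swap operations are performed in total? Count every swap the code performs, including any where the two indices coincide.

pivot=17, i=-1
j=0: 14≤17, i=0, swap(0,0) ⇒ [14, 9, 10, 4, 19, 12, 18, 7, 6, 17]
j=1: 9≤17, i=1, swap(1,1) ⇒ [14, 9, 10, 4, 19, 12, 18, 7, 6, 17]
j=2: 10≤17, i=2, swap(2,2) ⇒ [14, 9, 10, 4, 19, 12, 18, 7, 6, 17]
j=3: 4≤17, i=3, swap(3,3) ⇒ [14, 9, 10, 4, 19, 12, 18, 7, 6, 17]
j=4: 19>17, skip
j=5: 12≤17, i=4, swap(4,5) ⇒ [14, 9, 10, 4, 12, 19, 18, 7, 6, 17]
j=6: 18>17, skip
j=7: 7≤17, i=5, swap(5,7) ⇒ [14, 9, 10, 4, 12, 7, 18, 19, 6, 17]
j=8: 6≤17, i=6, swap(6,8) ⇒ [14, 9, 10, 4, 12, 7, 6, 19, 18, 17]
swap(7,9) ⇒ [14, 9, 10, 4, 12, 7, 6, 17, 18, 19]; return 7

8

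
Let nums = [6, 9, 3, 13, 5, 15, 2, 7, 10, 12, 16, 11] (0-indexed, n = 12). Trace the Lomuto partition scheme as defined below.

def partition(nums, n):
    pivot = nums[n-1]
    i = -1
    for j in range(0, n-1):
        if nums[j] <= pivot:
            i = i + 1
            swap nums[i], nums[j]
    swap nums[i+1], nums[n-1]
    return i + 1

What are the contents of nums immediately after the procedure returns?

pivot=11, i=-1
j=0: 6≤11, i=0, swap(0,0) ⇒ [6, 9, 3, 13, 5, 15, 2, 7, 10, 12, 16, 11]
j=1: 9≤11, i=1, swap(1,1) ⇒ [6, 9, 3, 13, 5, 15, 2, 7, 10, 12, 16, 11]
j=2: 3≤11, i=2, swap(2,2) ⇒ [6, 9, 3, 13, 5, 15, 2, 7, 10, 12, 16, 11]
j=3: 13>11, skip
j=4: 5≤11, i=3, swap(3,4) ⇒ [6, 9, 3, 5, 13, 15, 2, 7, 10, 12, 16, 11]
j=5: 15>11, skip
j=6: 2≤11, i=4, swap(4,6) ⇒ [6, 9, 3, 5, 2, 15, 13, 7, 10, 12, 16, 11]
j=7: 7≤11, i=5, swap(5,7) ⇒ [6, 9, 3, 5, 2, 7, 13, 15, 10, 12, 16, 11]
j=8: 10≤11, i=6, swap(6,8) ⇒ [6, 9, 3, 5, 2, 7, 10, 15, 13, 12, 16, 11]
j=9: 12>11, skip
j=10: 16>11, skip
swap(7,11) ⇒ [6, 9, 3, 5, 2, 7, 10, 11, 13, 12, 16, 15]; return 7

[6, 9, 3, 5, 2, 7, 10, 11, 13, 12, 16, 15]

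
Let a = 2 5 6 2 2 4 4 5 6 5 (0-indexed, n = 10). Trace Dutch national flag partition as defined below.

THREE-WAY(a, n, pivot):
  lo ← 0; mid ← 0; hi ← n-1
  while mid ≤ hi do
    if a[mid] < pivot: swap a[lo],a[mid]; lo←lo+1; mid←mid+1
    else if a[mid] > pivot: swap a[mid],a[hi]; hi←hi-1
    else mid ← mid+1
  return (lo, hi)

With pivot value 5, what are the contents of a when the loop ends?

lo=0 mid=0 hi=9
2<5: swap(0,0), lo=1 mid=1 ⇒ 2 5 6 2 2 4 4 5 6 5
5=5: mid=2
6>5: swap(2,9), hi=8 ⇒ 2 5 5 2 2 4 4 5 6 6
5=5: mid=3
2<5: swap(1,3), lo=2 mid=4 ⇒ 2 2 5 5 2 4 4 5 6 6
2<5: swap(2,4), lo=3 mid=5 ⇒ 2 2 2 5 5 4 4 5 6 6
4<5: swap(3,5), lo=4 mid=6 ⇒ 2 2 2 4 5 5 4 5 6 6
4<5: swap(4,6), lo=5 mid=7 ⇒ 2 2 2 4 4 5 5 5 6 6
5=5: mid=8
6>5: swap(8,8), hi=7 ⇒ 2 2 2 4 4 5 5 5 6 6
done. lo=5 hi=7; a=2 2 2 4 4 5 5 5 6 6

2 2 2 4 4 5 5 5 6 6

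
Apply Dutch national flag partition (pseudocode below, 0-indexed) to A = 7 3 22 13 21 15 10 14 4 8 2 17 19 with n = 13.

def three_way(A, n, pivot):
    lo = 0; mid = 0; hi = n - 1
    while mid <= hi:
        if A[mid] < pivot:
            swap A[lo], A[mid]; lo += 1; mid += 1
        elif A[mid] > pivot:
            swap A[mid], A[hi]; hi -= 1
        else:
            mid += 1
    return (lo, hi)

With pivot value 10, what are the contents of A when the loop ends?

lo=0 mid=0 hi=12
7<10: swap(0,0), lo=1 mid=1 ⇒ 7 3 22 13 21 15 10 14 4 8 2 17 19
3<10: swap(1,1), lo=2 mid=2 ⇒ 7 3 22 13 21 15 10 14 4 8 2 17 19
22>10: swap(2,12), hi=11 ⇒ 7 3 19 13 21 15 10 14 4 8 2 17 22
19>10: swap(2,11), hi=10 ⇒ 7 3 17 13 21 15 10 14 4 8 2 19 22
17>10: swap(2,10), hi=9 ⇒ 7 3 2 13 21 15 10 14 4 8 17 19 22
2<10: swap(2,2), lo=3 mid=3 ⇒ 7 3 2 13 21 15 10 14 4 8 17 19 22
13>10: swap(3,9), hi=8 ⇒ 7 3 2 8 21 15 10 14 4 13 17 19 22
8<10: swap(3,3), lo=4 mid=4 ⇒ 7 3 2 8 21 15 10 14 4 13 17 19 22
21>10: swap(4,8), hi=7 ⇒ 7 3 2 8 4 15 10 14 21 13 17 19 22
4<10: swap(4,4), lo=5 mid=5 ⇒ 7 3 2 8 4 15 10 14 21 13 17 19 22
15>10: swap(5,7), hi=6 ⇒ 7 3 2 8 4 14 10 15 21 13 17 19 22
14>10: swap(5,6), hi=5 ⇒ 7 3 2 8 4 10 14 15 21 13 17 19 22
10=10: mid=6
done. lo=5 hi=5; A=7 3 2 8 4 10 14 15 21 13 17 19 22

7 3 2 8 4 10 14 15 21 13 17 19 22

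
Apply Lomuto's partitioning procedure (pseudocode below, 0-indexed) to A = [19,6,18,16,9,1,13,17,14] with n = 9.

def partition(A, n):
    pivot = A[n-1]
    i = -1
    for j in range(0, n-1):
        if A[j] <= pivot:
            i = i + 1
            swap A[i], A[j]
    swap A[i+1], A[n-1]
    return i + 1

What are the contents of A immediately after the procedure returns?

[6,9,1,13,14,18,16,17,19]

pivot = A[8] = 14; i = -1
j=0: A[0]=19 > 14 → no swap
j=1: A[1]=6 ≤ 14 → i=0, swap A[0],A[1] → [6,19,18,16,9,1,13,17,14]
j=2: A[2]=18 > 14 → no swap
j=3: A[3]=16 > 14 → no swap
j=4: A[4]=9 ≤ 14 → i=1, swap A[1],A[4] → [6,9,18,16,19,1,13,17,14]
j=5: A[5]=1 ≤ 14 → i=2, swap A[2],A[5] → [6,9,1,16,19,18,13,17,14]
j=6: A[6]=13 ≤ 14 → i=3, swap A[3],A[6] → [6,9,1,13,19,18,16,17,14]
j=7: A[7]=17 > 14 → no swap
final swap A[4],A[8] → [6,9,1,13,14,18,16,17,19]; return 4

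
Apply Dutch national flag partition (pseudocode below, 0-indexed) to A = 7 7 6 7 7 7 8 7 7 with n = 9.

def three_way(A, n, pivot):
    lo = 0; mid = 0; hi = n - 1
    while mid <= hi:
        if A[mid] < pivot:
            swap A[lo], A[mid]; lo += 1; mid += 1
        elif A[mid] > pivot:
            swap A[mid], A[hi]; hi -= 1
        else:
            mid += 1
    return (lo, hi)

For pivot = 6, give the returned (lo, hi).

(0, 0)

pivot = 6; lo=0, mid=0, hi=8
A[mid]=7>6: swap A[0],A[8]; hi=7 → 7 7 6 7 7 7 8 7 7
A[mid]=7>6: swap A[0],A[7]; hi=6 → 7 7 6 7 7 7 8 7 7
A[mid]=7>6: swap A[0],A[6]; hi=5 → 8 7 6 7 7 7 7 7 7
A[mid]=8>6: swap A[0],A[5]; hi=4 → 7 7 6 7 7 8 7 7 7
A[mid]=7>6: swap A[0],A[4]; hi=3 → 7 7 6 7 7 8 7 7 7
A[mid]=7>6: swap A[0],A[3]; hi=2 → 7 7 6 7 7 8 7 7 7
A[mid]=7>6: swap A[0],A[2]; hi=1 → 6 7 7 7 7 8 7 7 7
A[mid]=6=6: mid=1
A[mid]=7>6: swap A[1],A[1]; hi=0 → 6 7 7 7 7 8 7 7 7
end: lo=0, hi=0; A = 6 7 7 7 7 8 7 7 7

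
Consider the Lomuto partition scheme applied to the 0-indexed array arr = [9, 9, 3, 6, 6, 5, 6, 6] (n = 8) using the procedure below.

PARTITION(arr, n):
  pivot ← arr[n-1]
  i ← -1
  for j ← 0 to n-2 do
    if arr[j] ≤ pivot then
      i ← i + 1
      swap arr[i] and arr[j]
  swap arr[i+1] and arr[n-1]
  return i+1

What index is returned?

pivot=6, i=-1
j=0: 9>6, skip
j=1: 9>6, skip
j=2: 3≤6, i=0, swap(0,2) ⇒ [3, 9, 9, 6, 6, 5, 6, 6]
j=3: 6≤6, i=1, swap(1,3) ⇒ [3, 6, 9, 9, 6, 5, 6, 6]
j=4: 6≤6, i=2, swap(2,4) ⇒ [3, 6, 6, 9, 9, 5, 6, 6]
j=5: 5≤6, i=3, swap(3,5) ⇒ [3, 6, 6, 5, 9, 9, 6, 6]
j=6: 6≤6, i=4, swap(4,6) ⇒ [3, 6, 6, 5, 6, 9, 9, 6]
swap(5,7) ⇒ [3, 6, 6, 5, 6, 6, 9, 9]; return 5

5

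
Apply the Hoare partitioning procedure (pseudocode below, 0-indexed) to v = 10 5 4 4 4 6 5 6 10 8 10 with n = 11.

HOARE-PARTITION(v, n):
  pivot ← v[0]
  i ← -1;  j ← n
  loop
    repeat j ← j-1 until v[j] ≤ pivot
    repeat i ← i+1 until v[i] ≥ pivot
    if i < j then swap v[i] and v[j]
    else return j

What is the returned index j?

pivot = v[0] = 10; i = -1, j = 11
j→10 (v[10]=10≤10), i→0 (v[0]=10≥10); i<j, swap → 10 5 4 4 4 6 5 6 10 8 10
j→9 (v[9]=8≤10), i→8 (v[8]=10≥10); i<j, swap → 10 5 4 4 4 6 5 6 8 10 10
j→8, i→9; i≥j, return j=8. v = 10 5 4 4 4 6 5 6 8 10 10

8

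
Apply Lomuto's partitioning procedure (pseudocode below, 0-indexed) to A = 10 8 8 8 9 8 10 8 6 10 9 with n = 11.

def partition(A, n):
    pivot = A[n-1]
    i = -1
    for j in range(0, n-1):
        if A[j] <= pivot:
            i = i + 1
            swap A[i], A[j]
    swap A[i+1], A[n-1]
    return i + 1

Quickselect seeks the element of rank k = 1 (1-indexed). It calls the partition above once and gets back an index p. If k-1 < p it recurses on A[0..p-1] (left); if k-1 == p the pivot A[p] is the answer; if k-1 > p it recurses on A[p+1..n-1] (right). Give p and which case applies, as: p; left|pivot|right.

7; left

pivot=9, i=-1
j=0: 10>9, skip
j=1: 8≤9, i=0, swap(0,1) ⇒ 8 10 8 8 9 8 10 8 6 10 9
j=2: 8≤9, i=1, swap(1,2) ⇒ 8 8 10 8 9 8 10 8 6 10 9
j=3: 8≤9, i=2, swap(2,3) ⇒ 8 8 8 10 9 8 10 8 6 10 9
j=4: 9≤9, i=3, swap(3,4) ⇒ 8 8 8 9 10 8 10 8 6 10 9
j=5: 8≤9, i=4, swap(4,5) ⇒ 8 8 8 9 8 10 10 8 6 10 9
j=6: 10>9, skip
j=7: 8≤9, i=5, swap(5,7) ⇒ 8 8 8 9 8 8 10 10 6 10 9
j=8: 6≤9, i=6, swap(6,8) ⇒ 8 8 8 9 8 8 6 10 10 10 9
j=9: 10>9, skip
swap(7,10) ⇒ 8 8 8 9 8 8 6 9 10 10 10; return 7
p = 7; k-1 = 0 < 7 ⇒ left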